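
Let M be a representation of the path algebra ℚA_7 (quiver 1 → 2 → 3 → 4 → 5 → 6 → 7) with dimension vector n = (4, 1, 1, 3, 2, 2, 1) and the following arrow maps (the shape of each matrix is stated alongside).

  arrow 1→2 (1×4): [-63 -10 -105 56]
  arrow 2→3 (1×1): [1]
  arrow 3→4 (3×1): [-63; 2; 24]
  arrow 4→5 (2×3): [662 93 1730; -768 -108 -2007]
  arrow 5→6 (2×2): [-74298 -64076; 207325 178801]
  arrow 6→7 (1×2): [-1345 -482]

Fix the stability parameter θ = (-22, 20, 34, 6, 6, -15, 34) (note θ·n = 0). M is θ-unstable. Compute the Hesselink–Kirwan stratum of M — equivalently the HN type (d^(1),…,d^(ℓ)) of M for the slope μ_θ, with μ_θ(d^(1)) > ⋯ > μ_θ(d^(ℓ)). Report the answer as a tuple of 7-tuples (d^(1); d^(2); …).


Via rank(M_{q-1}∘⋯∘M_p): M ≅ I[1,1]^3, I[1,4], I[4,6], I[4,7].
μ_θ-semistable layers: μ^(1)=34; μ^(2)=20; μ^(3)=-1; μ^(4)=-22

((0, 0, 0, 0, 0, 0, 1); (0, 1, 1, 1, 0, 0, 0); (0, 0, 0, 2, 2, 2, 0); (4, 0, 0, 0, 0, 0, 0))


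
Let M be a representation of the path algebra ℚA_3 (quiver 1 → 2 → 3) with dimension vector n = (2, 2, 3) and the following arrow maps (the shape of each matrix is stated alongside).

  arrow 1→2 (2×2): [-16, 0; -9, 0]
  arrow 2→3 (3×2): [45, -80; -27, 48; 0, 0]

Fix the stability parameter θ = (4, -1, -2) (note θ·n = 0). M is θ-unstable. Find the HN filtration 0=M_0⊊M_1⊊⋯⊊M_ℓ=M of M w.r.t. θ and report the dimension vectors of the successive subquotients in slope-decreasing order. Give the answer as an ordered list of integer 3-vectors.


Interval decomposition of M: I[1,1], I[1,2], I[2,3], I[3,3]^2.
HN type (ℓ=4): μ^(1)=4; μ^(2)=3/2; μ^(3)=-3/2; μ^(4)=-2

((1, 0, 0); (1, 1, 0); (0, 1, 1); (0, 0, 2))


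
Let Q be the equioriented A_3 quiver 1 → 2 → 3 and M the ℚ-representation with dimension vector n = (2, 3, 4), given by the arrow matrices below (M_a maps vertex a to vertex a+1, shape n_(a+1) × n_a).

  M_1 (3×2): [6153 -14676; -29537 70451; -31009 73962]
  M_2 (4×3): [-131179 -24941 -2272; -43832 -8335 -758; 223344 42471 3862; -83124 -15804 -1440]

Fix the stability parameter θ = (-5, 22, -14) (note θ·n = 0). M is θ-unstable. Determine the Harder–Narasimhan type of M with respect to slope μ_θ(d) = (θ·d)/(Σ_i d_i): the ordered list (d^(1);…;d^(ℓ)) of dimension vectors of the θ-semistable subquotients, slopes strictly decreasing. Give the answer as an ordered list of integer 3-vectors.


Via rank(M_{q-1}∘⋯∘M_p): M ≅ I[1,3]^2, I[2,2], I[3,3]^2.
μ_θ-semistable layers: μ^(1)=22; μ^(2)=4; μ^(3)=-5; μ^(4)=-14

((0, 1, 0); (0, 2, 2); (2, 0, 0); (0, 0, 2))


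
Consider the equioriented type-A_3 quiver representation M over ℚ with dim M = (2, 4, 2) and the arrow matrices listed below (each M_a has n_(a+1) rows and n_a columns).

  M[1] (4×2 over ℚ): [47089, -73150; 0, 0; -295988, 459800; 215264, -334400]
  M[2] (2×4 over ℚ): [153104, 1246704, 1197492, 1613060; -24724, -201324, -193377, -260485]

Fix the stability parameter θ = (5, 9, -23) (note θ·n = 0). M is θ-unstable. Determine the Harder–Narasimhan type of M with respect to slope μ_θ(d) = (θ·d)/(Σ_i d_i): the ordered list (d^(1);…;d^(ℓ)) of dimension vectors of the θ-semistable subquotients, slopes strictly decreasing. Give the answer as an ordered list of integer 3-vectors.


Via rank(M_{q-1}∘⋯∘M_p): M ≅ I[1,1], I[1,2], I[2,2]^2, I[2,3], I[3,3].
μ_θ-semistable layers: μ^(1)=9; μ^(2)=5; μ^(3)=-7; μ^(4)=-23

((0, 3, 0); (2, 0, 0); (0, 1, 1); (0, 0, 1))


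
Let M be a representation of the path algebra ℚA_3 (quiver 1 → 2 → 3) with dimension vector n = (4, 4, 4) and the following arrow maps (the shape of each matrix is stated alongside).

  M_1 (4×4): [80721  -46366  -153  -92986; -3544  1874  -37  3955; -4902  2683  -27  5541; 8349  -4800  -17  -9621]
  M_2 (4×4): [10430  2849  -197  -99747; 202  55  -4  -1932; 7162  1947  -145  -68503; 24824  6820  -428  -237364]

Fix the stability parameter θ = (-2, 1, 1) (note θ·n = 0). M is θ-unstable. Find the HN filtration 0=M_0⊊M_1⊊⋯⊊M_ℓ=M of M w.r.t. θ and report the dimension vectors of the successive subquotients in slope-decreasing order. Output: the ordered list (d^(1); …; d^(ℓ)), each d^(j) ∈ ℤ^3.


Via rank(M_{q-1}∘⋯∘M_p): M ≅ I[1,2]^2, I[1,3]^2, I[3,3]^2.
μ_θ-semistable layers: μ^(1)=1; μ^(2)=-2

((0, 4, 4); (4, 0, 0))


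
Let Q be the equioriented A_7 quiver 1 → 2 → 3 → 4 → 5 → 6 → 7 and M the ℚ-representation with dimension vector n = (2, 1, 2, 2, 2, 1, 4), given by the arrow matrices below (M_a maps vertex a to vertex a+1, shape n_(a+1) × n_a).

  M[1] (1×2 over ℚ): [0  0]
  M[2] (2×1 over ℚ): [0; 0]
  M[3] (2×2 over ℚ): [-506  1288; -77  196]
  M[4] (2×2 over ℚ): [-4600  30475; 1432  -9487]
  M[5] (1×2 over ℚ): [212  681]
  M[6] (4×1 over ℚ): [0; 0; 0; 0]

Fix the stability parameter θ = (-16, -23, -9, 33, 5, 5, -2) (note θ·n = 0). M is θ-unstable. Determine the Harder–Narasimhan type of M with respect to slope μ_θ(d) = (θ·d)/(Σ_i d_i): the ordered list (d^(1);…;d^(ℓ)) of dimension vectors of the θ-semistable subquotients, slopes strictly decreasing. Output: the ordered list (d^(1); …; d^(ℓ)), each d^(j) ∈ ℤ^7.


Interval decomposition of M: I[1,1]^2, I[2,2], I[3,3], I[3,6], I[4,4], I[5,5], I[7,7]^4.
HN type (ℓ=7): μ^(1)=33; μ^(2)=43/3; μ^(3)=5; μ^(4)=-2; μ^(5)=-9; μ^(6)=-16; μ^(7)=-23

((0, 0, 0, 1, 0, 0, 0); (0, 0, 0, 1, 1, 1, 0); (0, 0, 0, 0, 1, 0, 0); (0, 0, 0, 0, 0, 0, 4); (0, 0, 2, 0, 0, 0, 0); (2, 0, 0, 0, 0, 0, 0); (0, 1, 0, 0, 0, 0, 0))


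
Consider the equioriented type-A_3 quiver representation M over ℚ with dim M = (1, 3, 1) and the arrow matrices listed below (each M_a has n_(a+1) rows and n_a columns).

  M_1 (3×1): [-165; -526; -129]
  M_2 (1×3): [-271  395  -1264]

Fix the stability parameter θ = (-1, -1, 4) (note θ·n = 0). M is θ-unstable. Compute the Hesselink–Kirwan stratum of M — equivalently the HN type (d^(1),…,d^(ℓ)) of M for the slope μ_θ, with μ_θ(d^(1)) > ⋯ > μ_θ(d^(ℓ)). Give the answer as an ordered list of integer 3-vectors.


Interval decomposition of M: I[1,3], I[2,2]^2.
HN type (ℓ=2): μ^(1)=4; μ^(2)=-1

((0, 0, 1); (1, 3, 0))


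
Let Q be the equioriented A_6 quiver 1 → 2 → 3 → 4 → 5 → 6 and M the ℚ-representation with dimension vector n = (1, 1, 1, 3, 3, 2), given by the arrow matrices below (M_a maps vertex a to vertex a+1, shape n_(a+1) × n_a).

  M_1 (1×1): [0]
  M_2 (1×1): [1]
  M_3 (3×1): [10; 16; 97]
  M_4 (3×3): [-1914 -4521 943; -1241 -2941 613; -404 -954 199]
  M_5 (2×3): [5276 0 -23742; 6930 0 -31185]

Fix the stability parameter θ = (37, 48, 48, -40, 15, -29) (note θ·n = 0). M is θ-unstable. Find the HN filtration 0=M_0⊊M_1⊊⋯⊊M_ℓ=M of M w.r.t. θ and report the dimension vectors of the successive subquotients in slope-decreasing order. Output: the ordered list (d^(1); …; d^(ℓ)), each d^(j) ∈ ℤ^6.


Barcode: M ≅ I[1,1], I[2,6], I[4,5]^2, I[6,6]. HN layers by μ_θ (5 steps, strictly decreasing):
  μ^(1)=37; μ^(2)=15; μ^(3)=42/5; μ^(4)=-29; μ^(5)=-40

((1, 0, 0, 0, 0, 0); (0, 0, 0, 0, 2, 0); (0, 1, 1, 1, 1, 1); (0, 0, 0, 0, 0, 1); (0, 0, 0, 2, 0, 0))


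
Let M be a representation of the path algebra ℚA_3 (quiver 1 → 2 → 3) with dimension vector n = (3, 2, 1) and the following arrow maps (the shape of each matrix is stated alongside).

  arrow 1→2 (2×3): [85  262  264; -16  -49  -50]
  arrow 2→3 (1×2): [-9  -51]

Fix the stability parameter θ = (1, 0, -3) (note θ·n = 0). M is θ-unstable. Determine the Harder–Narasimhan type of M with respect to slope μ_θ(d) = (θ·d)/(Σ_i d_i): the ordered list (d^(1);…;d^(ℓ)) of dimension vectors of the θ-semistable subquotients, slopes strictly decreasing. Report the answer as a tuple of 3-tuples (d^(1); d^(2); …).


Interval decomposition of M: I[1,1], I[1,2], I[1,3].
HN type (ℓ=3): μ^(1)=1; μ^(2)=1/2; μ^(3)=-2/3

((1, 0, 0); (1, 1, 0); (1, 1, 1))


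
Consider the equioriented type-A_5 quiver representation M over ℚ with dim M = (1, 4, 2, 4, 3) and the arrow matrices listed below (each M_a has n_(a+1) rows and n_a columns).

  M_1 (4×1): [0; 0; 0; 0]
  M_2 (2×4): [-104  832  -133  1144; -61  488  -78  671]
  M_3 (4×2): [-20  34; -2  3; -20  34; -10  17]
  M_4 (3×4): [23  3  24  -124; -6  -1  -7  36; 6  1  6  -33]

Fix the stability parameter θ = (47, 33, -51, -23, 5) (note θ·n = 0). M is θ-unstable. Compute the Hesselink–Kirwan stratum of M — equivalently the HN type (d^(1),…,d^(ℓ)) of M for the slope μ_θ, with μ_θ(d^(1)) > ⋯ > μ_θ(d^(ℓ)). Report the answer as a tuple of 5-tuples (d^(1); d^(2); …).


Barcode: M ≅ I[1,1], I[2,2]^2, I[2,5]^2, I[4,4], I[4,5]. HN layers by μ_θ (5 steps, strictly decreasing):
  μ^(1)=47; μ^(2)=33; μ^(3)=5; μ^(4)=-41/3; μ^(5)=-23

((1, 0, 0, 0, 0); (0, 2, 0, 0, 0); (0, 0, 0, 0, 3); (0, 2, 2, 2, 0); (0, 0, 0, 2, 0))


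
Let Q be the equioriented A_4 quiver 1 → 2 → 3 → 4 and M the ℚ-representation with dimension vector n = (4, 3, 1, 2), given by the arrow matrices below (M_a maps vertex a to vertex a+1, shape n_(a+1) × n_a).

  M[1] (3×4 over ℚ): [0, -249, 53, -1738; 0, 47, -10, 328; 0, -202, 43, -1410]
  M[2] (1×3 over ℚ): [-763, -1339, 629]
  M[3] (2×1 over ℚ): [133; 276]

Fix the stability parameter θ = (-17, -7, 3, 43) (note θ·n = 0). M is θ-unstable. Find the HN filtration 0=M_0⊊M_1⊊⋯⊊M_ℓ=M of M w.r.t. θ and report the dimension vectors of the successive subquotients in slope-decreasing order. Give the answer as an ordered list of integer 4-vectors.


Via rank(M_{q-1}∘⋯∘M_p): M ≅ I[1,1]^2, I[1,2], I[1,4], I[2,2], I[4,4].
μ_θ-semistable layers: μ^(1)=43; μ^(2)=3; μ^(3)=-7; μ^(4)=-17

((0, 0, 0, 2); (0, 0, 1, 0); (0, 3, 0, 0); (4, 0, 0, 0))


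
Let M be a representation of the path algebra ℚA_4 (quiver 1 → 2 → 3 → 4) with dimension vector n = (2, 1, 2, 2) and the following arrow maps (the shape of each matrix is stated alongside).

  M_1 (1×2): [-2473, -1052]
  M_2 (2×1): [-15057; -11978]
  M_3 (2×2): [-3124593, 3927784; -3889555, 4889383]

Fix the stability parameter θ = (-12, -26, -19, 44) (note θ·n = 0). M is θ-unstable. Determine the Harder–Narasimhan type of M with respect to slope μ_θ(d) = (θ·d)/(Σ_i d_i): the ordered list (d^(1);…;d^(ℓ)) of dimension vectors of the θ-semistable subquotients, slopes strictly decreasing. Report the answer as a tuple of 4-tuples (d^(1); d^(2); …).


Via rank(M_{q-1}∘⋯∘M_p): M ≅ I[1,1], I[1,4], I[3,4].
μ_θ-semistable layers: μ^(1)=44; μ^(2)=-12; μ^(3)=-19

((0, 0, 0, 2); (1, 0, 0, 0); (1, 1, 2, 0))


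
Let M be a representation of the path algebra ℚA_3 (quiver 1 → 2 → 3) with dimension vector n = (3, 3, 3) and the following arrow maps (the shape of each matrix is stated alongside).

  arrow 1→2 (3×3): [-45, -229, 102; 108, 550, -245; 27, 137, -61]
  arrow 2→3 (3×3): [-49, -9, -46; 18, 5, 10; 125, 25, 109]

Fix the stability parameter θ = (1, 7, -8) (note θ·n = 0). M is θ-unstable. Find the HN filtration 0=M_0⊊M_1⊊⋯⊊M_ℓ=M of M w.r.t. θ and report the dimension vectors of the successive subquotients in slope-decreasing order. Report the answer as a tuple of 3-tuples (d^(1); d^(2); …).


Via rank(M_{q-1}∘⋯∘M_p): M ≅ I[1,1], I[1,3]^2, I[2,3].
μ_θ-semistable layers: μ^(1)=1; μ^(2)=0; μ^(3)=-1/2

((1, 0, 0); (2, 2, 2); (0, 1, 1))


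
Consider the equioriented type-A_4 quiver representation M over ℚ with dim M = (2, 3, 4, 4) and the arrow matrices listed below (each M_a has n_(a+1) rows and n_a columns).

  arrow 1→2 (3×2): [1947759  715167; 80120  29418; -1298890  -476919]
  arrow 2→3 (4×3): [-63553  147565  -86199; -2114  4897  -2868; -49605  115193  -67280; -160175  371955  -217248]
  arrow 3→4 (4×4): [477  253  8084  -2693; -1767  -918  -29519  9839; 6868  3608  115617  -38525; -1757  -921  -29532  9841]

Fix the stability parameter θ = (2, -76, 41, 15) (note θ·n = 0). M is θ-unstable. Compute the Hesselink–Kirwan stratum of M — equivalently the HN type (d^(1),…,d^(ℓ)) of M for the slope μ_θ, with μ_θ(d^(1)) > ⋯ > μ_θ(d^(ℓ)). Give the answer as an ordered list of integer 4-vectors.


Barcode: M ≅ I[1,4]^2, I[2,4], I[3,3], I[4,4]. HN layers by μ_θ (5 steps, strictly decreasing):
  μ^(1)=41; μ^(2)=28; μ^(3)=15; μ^(4)=-37; μ^(5)=-76

((0, 0, 1, 0); (0, 0, 3, 3); (0, 0, 0, 1); (2, 2, 0, 0); (0, 1, 0, 0))


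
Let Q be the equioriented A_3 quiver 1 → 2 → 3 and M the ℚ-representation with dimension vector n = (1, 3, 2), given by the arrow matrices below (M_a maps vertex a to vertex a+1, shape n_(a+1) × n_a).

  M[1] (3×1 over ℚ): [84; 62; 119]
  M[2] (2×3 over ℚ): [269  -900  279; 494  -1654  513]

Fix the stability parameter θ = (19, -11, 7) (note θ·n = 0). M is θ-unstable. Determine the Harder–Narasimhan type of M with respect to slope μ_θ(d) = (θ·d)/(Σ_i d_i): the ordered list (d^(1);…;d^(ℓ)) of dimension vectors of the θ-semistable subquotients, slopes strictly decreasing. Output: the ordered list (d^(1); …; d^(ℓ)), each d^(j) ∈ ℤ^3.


Interval decomposition of M: I[1,3], I[2,2], I[2,3].
HN type (ℓ=3): μ^(1)=7; μ^(2)=4; μ^(3)=-11

((0, 0, 2); (1, 1, 0); (0, 2, 0))


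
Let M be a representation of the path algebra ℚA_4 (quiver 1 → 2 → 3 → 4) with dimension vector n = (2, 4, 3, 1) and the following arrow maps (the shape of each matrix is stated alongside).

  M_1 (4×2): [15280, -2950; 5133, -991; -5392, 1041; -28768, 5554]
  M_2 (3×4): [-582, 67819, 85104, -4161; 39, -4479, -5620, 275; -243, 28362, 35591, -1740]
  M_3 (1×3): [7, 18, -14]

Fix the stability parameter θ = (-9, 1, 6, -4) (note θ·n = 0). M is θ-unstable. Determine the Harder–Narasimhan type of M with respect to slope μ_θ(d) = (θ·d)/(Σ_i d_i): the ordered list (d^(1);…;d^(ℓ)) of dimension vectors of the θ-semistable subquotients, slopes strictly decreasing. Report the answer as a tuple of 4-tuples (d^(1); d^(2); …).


Barcode: M ≅ I[1,3], I[1,4], I[2,2], I[2,3]. HN layers by μ_θ (3 steps, strictly decreasing):
  μ^(1)=6; μ^(2)=1; μ^(3)=-9

((0, 0, 2, 0); (0, 4, 1, 1); (2, 0, 0, 0))


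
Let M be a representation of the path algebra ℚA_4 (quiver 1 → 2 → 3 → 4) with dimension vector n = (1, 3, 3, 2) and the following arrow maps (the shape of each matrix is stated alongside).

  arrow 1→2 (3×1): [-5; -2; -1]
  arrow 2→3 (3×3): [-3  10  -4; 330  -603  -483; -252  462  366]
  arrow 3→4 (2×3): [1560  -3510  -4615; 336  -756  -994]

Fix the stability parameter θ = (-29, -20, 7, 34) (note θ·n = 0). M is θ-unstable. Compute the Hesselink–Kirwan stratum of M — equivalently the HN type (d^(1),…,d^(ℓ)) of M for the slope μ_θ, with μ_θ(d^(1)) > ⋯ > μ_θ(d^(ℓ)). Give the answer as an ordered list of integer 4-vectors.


Barcode: M ≅ I[1,3], I[2,2], I[2,3], I[3,4], I[4,4]. HN layers by μ_θ (4 steps, strictly decreasing):
  μ^(1)=34; μ^(2)=7; μ^(3)=-20; μ^(4)=-29

((0, 0, 0, 2); (0, 0, 3, 0); (0, 3, 0, 0); (1, 0, 0, 0))


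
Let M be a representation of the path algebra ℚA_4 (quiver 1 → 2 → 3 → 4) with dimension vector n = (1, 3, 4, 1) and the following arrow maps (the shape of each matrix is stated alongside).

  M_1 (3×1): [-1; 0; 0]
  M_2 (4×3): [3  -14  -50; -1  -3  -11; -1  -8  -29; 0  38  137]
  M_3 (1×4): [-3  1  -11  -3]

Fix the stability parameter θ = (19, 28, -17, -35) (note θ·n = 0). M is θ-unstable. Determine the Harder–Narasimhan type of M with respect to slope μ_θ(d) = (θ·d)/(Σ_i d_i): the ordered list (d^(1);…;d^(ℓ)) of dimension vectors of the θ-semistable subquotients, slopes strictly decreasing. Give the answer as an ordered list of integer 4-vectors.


Via rank(M_{q-1}∘⋯∘M_p): M ≅ I[1,4], I[2,3]^2, I[3,3].
μ_θ-semistable layers: μ^(1)=11/2; μ^(2)=-5/4; μ^(3)=-17

((0, 2, 2, 0); (1, 1, 1, 1); (0, 0, 1, 0))


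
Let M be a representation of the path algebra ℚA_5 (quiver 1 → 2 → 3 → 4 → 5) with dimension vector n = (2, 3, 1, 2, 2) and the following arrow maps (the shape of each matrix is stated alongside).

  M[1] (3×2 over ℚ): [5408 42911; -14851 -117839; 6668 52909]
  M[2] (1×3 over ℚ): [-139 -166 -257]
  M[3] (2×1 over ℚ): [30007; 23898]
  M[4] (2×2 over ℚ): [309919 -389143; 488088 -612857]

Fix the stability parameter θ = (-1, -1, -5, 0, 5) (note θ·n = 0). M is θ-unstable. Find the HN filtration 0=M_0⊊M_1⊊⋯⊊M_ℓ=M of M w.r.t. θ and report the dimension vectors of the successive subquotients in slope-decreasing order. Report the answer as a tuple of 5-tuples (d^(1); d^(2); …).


Via rank(M_{q-1}∘⋯∘M_p): M ≅ I[1,2], I[1,5], I[2,2], I[4,5].
μ_θ-semistable layers: μ^(1)=5; μ^(2)=0; μ^(3)=-1; μ^(4)=-7/3

((0, 0, 0, 0, 2); (0, 0, 0, 2, 0); (1, 2, 0, 0, 0); (1, 1, 1, 0, 0))


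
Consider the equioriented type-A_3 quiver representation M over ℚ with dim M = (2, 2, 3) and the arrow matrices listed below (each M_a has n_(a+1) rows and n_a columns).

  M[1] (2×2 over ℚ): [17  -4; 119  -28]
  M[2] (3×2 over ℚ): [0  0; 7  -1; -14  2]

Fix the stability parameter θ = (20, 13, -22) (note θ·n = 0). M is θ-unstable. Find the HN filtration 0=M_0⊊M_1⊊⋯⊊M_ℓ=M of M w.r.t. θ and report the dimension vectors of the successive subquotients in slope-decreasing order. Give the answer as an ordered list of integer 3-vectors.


Barcode: M ≅ I[1,1], I[1,2], I[2,3], I[3,3]^2. HN layers by μ_θ (4 steps, strictly decreasing):
  μ^(1)=20; μ^(2)=33/2; μ^(3)=-9/2; μ^(4)=-22

((1, 0, 0); (1, 1, 0); (0, 1, 1); (0, 0, 2))


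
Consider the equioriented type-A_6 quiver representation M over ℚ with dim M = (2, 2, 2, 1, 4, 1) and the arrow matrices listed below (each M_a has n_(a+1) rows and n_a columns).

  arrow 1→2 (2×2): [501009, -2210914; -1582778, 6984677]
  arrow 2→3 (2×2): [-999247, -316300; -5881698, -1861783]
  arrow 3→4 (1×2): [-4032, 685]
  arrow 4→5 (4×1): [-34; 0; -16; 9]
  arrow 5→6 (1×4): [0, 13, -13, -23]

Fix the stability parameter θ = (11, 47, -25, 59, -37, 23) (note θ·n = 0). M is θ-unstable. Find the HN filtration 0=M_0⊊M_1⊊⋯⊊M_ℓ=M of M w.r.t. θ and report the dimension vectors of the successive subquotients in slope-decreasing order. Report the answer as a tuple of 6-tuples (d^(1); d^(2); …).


Barcode: M ≅ I[1,3], I[1,6], I[5,5]^3. HN layers by μ_θ (3 steps, strictly decreasing):
  μ^(1)=23; μ^(2)=11; μ^(3)=-37

((0, 0, 0, 0, 0, 1); (2, 2, 2, 1, 1, 0); (0, 0, 0, 0, 3, 0))


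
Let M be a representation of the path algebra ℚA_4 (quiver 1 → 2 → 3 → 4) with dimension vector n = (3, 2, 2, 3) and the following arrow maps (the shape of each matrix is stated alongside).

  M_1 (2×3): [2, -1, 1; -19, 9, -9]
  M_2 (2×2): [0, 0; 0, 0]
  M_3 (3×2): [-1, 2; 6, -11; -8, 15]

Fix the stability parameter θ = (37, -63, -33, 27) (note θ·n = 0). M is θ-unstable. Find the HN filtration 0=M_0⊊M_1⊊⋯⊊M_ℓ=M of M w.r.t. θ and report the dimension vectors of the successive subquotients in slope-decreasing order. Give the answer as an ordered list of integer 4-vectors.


Barcode: M ≅ I[1,1], I[1,2]^2, I[3,4]^2, I[4,4]. HN layers by μ_θ (4 steps, strictly decreasing):
  μ^(1)=37; μ^(2)=27; μ^(3)=-13; μ^(4)=-33

((1, 0, 0, 0); (0, 0, 0, 3); (2, 2, 0, 0); (0, 0, 2, 0))


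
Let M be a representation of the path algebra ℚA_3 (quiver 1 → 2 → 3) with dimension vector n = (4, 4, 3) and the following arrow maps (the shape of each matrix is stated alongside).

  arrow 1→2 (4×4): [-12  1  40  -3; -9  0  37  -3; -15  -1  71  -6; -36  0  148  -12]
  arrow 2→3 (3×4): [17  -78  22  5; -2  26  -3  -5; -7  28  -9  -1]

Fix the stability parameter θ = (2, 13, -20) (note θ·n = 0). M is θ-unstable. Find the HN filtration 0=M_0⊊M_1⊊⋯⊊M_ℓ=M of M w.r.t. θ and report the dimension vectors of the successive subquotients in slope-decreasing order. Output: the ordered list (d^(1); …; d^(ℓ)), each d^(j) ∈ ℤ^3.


Via rank(M_{q-1}∘⋯∘M_p): M ≅ I[1,1]^2, I[1,3]^2, I[2,2], I[2,3].
μ_θ-semistable layers: μ^(1)=13; μ^(2)=2; μ^(3)=-5/3; μ^(4)=-7/2

((0, 1, 0); (2, 0, 0); (2, 2, 2); (0, 1, 1))


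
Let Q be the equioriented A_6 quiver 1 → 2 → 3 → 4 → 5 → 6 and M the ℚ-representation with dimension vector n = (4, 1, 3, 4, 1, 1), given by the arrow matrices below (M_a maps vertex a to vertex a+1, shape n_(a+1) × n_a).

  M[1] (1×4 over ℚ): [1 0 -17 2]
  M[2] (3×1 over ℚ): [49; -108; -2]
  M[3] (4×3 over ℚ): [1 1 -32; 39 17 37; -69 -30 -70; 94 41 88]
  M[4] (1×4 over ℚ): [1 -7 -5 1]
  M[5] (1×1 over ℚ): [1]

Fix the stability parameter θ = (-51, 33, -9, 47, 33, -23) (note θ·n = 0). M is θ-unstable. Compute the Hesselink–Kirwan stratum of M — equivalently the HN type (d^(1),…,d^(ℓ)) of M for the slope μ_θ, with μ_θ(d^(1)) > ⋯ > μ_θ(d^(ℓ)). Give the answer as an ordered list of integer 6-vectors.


Barcode: M ≅ I[1,1]^3, I[1,6], I[3,4]^2, I[4,4]. HN layers by μ_θ (5 steps, strictly decreasing):
  μ^(1)=47; μ^(2)=19; μ^(3)=12; μ^(4)=-9; μ^(5)=-51

((0, 0, 0, 3, 0, 0); (0, 0, 0, 1, 1, 1); (0, 1, 1, 0, 0, 0); (0, 0, 2, 0, 0, 0); (4, 0, 0, 0, 0, 0))


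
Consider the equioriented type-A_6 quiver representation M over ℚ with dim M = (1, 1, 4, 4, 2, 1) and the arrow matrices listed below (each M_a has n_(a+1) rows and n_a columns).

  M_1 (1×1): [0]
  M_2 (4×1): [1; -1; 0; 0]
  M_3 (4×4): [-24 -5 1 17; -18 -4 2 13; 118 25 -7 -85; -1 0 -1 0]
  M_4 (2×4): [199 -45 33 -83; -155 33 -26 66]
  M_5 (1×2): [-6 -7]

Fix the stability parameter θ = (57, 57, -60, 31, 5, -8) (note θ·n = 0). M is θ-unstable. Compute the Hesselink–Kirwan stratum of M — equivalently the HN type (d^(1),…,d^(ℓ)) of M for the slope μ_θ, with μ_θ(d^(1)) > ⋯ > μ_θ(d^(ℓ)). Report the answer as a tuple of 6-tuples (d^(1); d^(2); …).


Barcode: M ≅ I[1,1], I[2,6], I[3,3], I[3,4], I[3,5], I[4,4]. HN layers by μ_θ (6 steps, strictly decreasing):
  μ^(1)=57; μ^(2)=31; μ^(3)=18; μ^(4)=28/3; μ^(5)=-3/2; μ^(6)=-60

((1, 0, 0, 0, 0, 0); (0, 0, 0, 2, 0, 0); (0, 0, 0, 1, 1, 0); (0, 0, 0, 1, 1, 1); (0, 1, 1, 0, 0, 0); (0, 0, 3, 0, 0, 0))


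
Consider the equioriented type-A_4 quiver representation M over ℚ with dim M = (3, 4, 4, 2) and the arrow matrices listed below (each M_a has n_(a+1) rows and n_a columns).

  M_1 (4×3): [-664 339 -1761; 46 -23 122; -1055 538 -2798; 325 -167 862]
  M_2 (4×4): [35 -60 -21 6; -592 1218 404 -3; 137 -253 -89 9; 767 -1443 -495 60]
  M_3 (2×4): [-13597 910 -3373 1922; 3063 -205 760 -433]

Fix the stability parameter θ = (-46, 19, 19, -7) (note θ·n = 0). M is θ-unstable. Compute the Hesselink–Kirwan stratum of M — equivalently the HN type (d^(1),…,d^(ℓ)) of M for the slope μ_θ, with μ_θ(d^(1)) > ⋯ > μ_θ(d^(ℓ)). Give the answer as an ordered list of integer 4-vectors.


Barcode: M ≅ I[1,3]^2, I[1,4], I[2,2], I[3,4]. HN layers by μ_θ (4 steps, strictly decreasing):
  μ^(1)=19; μ^(2)=31/3; μ^(3)=6; μ^(4)=-46

((0, 3, 2, 0); (0, 1, 1, 1); (0, 0, 1, 1); (3, 0, 0, 0))


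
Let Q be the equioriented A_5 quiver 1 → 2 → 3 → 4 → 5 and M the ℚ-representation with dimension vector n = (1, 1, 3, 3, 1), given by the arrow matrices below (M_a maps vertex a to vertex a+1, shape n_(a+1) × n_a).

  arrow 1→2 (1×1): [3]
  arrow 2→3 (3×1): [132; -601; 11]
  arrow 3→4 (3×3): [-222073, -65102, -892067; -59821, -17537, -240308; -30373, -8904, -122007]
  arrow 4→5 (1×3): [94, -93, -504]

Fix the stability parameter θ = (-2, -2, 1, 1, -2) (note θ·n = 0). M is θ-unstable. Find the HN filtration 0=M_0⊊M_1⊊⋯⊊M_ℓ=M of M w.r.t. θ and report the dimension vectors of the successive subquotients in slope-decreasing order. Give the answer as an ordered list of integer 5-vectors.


Barcode: M ≅ I[1,5], I[3,4]^2. HN layers by μ_θ (3 steps, strictly decreasing):
  μ^(1)=1; μ^(2)=0; μ^(3)=-2

((0, 0, 2, 2, 0); (0, 0, 1, 1, 1); (1, 1, 0, 0, 0))


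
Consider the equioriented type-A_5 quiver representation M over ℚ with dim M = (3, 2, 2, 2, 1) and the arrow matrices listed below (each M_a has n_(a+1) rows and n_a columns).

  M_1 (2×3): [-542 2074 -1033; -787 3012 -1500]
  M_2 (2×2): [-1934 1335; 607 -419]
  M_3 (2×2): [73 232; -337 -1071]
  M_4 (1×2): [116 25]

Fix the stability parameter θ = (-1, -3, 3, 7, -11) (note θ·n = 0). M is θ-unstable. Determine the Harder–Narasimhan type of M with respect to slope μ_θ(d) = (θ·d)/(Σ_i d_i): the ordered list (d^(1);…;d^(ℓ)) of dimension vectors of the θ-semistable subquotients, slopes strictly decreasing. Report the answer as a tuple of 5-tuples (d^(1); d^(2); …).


Interval decomposition of M: I[1,1], I[1,4], I[1,5].
HN type (ℓ=5): μ^(1)=7; μ^(2)=3; μ^(3)=-1/3; μ^(4)=-1; μ^(5)=-2

((0, 0, 0, 1, 0); (0, 0, 1, 0, 0); (0, 0, 1, 1, 1); (1, 0, 0, 0, 0); (2, 2, 0, 0, 0))


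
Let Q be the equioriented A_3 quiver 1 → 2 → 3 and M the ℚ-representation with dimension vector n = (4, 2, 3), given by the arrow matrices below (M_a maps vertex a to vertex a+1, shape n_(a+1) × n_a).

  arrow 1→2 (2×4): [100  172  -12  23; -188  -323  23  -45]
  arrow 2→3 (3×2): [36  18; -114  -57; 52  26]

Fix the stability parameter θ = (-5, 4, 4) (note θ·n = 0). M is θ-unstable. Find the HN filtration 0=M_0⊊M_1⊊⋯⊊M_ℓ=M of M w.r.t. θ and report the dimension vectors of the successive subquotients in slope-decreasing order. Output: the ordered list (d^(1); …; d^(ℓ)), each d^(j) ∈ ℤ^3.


Via rank(M_{q-1}∘⋯∘M_p): M ≅ I[1,1]^2, I[1,2], I[1,3], I[3,3]^2.
μ_θ-semistable layers: μ^(1)=4; μ^(2)=-5

((0, 2, 3); (4, 0, 0))


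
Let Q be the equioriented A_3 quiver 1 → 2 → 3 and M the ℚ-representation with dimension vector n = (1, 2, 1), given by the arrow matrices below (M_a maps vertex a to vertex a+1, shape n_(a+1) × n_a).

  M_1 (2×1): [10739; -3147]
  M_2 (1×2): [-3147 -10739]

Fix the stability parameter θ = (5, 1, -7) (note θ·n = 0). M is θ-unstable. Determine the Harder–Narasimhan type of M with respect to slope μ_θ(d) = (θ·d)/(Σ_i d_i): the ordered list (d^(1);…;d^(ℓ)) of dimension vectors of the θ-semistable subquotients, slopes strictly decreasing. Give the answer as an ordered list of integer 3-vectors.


Via rank(M_{q-1}∘⋯∘M_p): M ≅ I[1,2], I[2,3].
μ_θ-semistable layers: μ^(1)=3; μ^(2)=-3

((1, 1, 0); (0, 1, 1))


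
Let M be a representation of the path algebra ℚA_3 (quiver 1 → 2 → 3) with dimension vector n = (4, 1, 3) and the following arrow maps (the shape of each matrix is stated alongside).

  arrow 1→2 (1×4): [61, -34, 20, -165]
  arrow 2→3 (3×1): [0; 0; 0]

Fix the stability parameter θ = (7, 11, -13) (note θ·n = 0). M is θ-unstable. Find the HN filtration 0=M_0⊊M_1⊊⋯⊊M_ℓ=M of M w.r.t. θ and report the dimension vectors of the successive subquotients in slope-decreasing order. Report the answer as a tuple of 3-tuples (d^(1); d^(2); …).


Interval decomposition of M: I[1,1]^3, I[1,2], I[3,3]^3.
HN type (ℓ=3): μ^(1)=11; μ^(2)=7; μ^(3)=-13

((0, 1, 0); (4, 0, 0); (0, 0, 3))


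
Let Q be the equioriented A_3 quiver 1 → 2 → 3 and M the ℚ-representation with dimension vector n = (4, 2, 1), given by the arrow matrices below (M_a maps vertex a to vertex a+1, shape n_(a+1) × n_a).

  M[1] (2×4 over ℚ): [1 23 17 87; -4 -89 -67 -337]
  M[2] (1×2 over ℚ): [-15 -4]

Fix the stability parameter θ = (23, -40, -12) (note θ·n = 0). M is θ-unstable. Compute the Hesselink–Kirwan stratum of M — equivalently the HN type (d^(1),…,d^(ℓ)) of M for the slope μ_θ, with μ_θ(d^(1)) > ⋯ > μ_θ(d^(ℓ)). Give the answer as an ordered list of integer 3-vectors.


Barcode: M ≅ I[1,1]^2, I[1,2], I[1,3]. HN layers by μ_θ (3 steps, strictly decreasing):
  μ^(1)=23; μ^(2)=-17/2; μ^(3)=-29/3

((2, 0, 0); (1, 1, 0); (1, 1, 1))


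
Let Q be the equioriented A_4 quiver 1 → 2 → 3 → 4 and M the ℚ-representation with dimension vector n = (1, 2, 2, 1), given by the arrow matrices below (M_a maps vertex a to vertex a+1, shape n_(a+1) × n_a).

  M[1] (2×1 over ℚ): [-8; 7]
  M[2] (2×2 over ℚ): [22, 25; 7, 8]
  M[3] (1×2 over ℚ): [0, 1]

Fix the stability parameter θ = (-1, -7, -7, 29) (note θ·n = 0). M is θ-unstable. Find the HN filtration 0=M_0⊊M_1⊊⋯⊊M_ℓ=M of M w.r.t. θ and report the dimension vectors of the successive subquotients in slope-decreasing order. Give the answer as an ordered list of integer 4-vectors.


Via rank(M_{q-1}∘⋯∘M_p): M ≅ I[1,3], I[2,4].
μ_θ-semistable layers: μ^(1)=29; μ^(2)=-5; μ^(3)=-7

((0, 0, 0, 1); (1, 1, 1, 0); (0, 1, 1, 0))


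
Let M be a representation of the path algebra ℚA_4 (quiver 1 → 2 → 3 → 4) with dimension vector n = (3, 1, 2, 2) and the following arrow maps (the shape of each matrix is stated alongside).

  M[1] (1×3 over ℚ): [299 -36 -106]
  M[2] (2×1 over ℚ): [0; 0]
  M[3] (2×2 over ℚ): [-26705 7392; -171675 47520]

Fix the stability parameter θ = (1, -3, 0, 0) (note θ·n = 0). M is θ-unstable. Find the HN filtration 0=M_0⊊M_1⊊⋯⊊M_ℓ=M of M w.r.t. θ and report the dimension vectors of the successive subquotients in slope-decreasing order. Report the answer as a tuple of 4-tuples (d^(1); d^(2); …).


Barcode: M ≅ I[1,1]^2, I[1,2], I[3,3], I[3,4], I[4,4]. HN layers by μ_θ (3 steps, strictly decreasing):
  μ^(1)=1; μ^(2)=0; μ^(3)=-1

((2, 0, 0, 0); (0, 0, 2, 2); (1, 1, 0, 0))


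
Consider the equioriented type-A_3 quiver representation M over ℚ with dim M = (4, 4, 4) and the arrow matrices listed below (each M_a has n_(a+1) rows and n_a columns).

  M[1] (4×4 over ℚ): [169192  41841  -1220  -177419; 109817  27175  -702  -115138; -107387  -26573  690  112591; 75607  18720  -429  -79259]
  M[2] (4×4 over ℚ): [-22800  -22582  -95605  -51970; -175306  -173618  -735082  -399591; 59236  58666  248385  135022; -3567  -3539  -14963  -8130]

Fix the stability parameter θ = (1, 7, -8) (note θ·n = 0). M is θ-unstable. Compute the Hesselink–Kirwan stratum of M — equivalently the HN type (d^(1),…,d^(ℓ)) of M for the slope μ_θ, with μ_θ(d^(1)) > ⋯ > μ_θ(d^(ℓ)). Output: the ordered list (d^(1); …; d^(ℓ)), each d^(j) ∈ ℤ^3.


Via rank(M_{q-1}∘⋯∘M_p): M ≅ I[1,2], I[1,3]^3, I[3,3].
μ_θ-semistable layers: μ^(1)=7; μ^(2)=1; μ^(3)=0; μ^(4)=-8

((0, 1, 0); (1, 0, 0); (3, 3, 3); (0, 0, 1))


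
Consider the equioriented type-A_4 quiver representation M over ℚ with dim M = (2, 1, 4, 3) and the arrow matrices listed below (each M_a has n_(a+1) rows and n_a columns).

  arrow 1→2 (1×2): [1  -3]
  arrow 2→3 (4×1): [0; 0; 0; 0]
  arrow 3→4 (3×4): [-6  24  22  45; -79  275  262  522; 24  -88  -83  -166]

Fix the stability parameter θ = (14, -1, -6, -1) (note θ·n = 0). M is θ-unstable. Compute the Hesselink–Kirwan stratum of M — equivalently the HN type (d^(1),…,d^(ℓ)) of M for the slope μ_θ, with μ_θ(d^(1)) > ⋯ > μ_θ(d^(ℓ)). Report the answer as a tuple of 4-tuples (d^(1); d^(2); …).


Via rank(M_{q-1}∘⋯∘M_p): M ≅ I[1,1], I[1,2], I[3,3], I[3,4]^3.
μ_θ-semistable layers: μ^(1)=14; μ^(2)=13/2; μ^(3)=-1; μ^(4)=-6

((1, 0, 0, 0); (1, 1, 0, 0); (0, 0, 0, 3); (0, 0, 4, 0))


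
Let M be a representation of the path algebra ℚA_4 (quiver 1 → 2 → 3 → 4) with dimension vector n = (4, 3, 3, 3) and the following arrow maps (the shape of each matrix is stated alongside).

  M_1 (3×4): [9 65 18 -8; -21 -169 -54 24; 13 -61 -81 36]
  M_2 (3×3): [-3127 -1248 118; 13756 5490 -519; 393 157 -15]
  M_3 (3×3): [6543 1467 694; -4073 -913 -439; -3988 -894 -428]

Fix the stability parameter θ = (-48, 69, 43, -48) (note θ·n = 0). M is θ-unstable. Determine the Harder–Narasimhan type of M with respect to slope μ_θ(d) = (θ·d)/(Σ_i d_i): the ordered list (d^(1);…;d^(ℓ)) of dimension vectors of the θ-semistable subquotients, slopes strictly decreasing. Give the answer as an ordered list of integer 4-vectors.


Via rank(M_{q-1}∘⋯∘M_p): M ≅ I[1,1], I[1,4]^3.
μ_θ-semistable layers: μ^(1)=64/3; μ^(2)=-48

((0, 3, 3, 3); (4, 0, 0, 0))


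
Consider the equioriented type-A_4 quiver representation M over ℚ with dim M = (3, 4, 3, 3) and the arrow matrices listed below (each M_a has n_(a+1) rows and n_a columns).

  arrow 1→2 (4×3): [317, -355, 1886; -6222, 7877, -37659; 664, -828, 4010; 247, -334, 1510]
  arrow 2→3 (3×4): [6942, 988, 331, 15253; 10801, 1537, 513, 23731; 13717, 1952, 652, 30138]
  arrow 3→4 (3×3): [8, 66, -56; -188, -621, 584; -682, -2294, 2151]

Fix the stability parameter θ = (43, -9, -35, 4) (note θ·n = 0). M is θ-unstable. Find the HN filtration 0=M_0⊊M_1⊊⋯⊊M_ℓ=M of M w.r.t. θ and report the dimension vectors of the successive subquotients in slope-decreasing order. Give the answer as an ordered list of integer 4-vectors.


Barcode: M ≅ I[1,3], I[1,4]^2, I[2,2], I[4,4]. HN layers by μ_θ (3 steps, strictly decreasing):
  μ^(1)=4; μ^(2)=-1/3; μ^(3)=-9

((0, 0, 0, 3); (3, 3, 3, 0); (0, 1, 0, 0))


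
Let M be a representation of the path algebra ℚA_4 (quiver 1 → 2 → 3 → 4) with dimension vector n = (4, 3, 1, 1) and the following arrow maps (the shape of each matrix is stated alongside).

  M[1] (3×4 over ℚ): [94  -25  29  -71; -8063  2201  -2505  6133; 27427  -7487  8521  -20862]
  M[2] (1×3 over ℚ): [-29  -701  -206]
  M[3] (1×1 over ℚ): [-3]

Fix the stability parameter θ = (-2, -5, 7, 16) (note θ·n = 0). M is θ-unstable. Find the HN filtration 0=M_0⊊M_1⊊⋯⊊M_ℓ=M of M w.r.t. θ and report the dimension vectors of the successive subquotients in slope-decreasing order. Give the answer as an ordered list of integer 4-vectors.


Via rank(M_{q-1}∘⋯∘M_p): M ≅ I[1,1], I[1,2]^2, I[1,4].
μ_θ-semistable layers: μ^(1)=16; μ^(2)=7; μ^(3)=-2; μ^(4)=-7/2

((0, 0, 0, 1); (0, 0, 1, 0); (1, 0, 0, 0); (3, 3, 0, 0))


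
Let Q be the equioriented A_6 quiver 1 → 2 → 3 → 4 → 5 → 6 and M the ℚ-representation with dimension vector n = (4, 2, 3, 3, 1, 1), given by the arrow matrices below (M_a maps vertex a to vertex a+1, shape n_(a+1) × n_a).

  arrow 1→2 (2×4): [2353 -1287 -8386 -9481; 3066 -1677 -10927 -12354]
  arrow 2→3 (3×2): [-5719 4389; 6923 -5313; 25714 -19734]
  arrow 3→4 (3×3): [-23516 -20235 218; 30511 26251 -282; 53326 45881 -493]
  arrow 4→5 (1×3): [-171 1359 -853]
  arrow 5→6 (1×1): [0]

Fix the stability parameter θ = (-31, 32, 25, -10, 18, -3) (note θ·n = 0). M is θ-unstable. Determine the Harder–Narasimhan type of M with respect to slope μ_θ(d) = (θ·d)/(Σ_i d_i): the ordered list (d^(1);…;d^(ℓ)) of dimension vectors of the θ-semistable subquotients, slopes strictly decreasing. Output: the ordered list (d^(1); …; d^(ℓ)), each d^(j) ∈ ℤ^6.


Via rank(M_{q-1}∘⋯∘M_p): M ≅ I[1,1]^2, I[1,2], I[1,5], I[3,4]^2, I[6,6].
μ_θ-semistable layers: μ^(1)=32; μ^(2)=18; μ^(3)=47/3; μ^(4)=15/2; μ^(5)=-3; μ^(6)=-31

((0, 1, 0, 0, 0, 0); (0, 0, 0, 0, 1, 0); (0, 1, 1, 1, 0, 0); (0, 0, 2, 2, 0, 0); (0, 0, 0, 0, 0, 1); (4, 0, 0, 0, 0, 0))


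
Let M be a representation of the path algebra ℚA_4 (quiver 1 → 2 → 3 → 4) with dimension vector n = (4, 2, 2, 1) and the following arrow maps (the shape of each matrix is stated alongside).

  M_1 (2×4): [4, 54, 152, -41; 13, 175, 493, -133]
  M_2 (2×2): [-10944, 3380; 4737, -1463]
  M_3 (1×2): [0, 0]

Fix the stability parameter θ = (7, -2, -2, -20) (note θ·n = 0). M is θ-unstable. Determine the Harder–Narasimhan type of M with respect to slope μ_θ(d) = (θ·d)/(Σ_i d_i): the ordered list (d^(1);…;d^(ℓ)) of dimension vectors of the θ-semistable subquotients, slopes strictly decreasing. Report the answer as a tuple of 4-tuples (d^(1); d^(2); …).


Interval decomposition of M: I[1,1]^2, I[1,3]^2, I[4,4].
HN type (ℓ=3): μ^(1)=7; μ^(2)=1; μ^(3)=-20

((2, 0, 0, 0); (2, 2, 2, 0); (0, 0, 0, 1))


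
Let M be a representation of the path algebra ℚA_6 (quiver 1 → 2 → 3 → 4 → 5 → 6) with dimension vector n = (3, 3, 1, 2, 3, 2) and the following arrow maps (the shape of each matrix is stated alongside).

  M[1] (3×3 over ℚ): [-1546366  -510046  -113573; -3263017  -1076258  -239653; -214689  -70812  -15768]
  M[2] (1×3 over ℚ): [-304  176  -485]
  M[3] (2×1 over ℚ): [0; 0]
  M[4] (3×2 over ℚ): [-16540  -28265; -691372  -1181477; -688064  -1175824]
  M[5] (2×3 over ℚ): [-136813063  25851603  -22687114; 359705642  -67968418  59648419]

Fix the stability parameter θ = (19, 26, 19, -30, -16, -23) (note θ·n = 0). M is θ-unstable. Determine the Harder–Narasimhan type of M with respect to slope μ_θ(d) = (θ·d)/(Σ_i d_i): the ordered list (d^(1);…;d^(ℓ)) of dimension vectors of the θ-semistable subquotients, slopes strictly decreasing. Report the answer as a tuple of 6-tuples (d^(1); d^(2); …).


Interval decomposition of M: I[1,1], I[1,2], I[1,3], I[2,2], I[4,4], I[4,5], I[5,6]^2.
HN type (ℓ=6): μ^(1)=26; μ^(2)=45/2; μ^(3)=19; μ^(4)=-16; μ^(5)=-39/2; μ^(6)=-30

((0, 2, 0, 0, 0, 0); (0, 1, 1, 0, 0, 0); (3, 0, 0, 0, 0, 0); (0, 0, 0, 0, 1, 0); (0, 0, 0, 0, 2, 2); (0, 0, 0, 2, 0, 0))


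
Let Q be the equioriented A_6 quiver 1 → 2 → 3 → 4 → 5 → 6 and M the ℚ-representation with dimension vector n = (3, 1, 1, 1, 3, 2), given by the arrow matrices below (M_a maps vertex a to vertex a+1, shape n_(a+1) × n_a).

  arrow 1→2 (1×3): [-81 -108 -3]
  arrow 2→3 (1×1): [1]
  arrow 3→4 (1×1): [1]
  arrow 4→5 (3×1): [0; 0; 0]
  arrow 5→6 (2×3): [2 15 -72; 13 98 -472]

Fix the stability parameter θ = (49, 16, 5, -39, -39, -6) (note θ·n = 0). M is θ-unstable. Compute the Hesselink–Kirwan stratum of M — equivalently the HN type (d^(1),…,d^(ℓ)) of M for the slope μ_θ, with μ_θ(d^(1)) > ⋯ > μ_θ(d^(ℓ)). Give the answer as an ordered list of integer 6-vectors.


Via rank(M_{q-1}∘⋯∘M_p): M ≅ I[1,1]^2, I[1,4], I[5,5], I[5,6]^2.
μ_θ-semistable layers: μ^(1)=49; μ^(2)=31/4; μ^(3)=-6; μ^(4)=-39

((2, 0, 0, 0, 0, 0); (1, 1, 1, 1, 0, 0); (0, 0, 0, 0, 0, 2); (0, 0, 0, 0, 3, 0))


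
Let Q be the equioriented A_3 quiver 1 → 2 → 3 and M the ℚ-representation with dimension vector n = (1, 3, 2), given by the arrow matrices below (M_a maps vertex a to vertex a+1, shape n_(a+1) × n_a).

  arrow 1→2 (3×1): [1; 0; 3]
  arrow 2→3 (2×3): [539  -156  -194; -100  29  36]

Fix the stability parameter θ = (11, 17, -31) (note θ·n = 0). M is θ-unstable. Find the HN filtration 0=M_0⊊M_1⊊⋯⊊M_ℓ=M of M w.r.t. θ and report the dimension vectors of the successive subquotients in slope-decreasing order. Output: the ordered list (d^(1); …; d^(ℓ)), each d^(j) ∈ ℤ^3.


Via rank(M_{q-1}∘⋯∘M_p): M ≅ I[1,3], I[2,2], I[2,3].
μ_θ-semistable layers: μ^(1)=17; μ^(2)=-1; μ^(3)=-7

((0, 1, 0); (1, 1, 1); (0, 1, 1))


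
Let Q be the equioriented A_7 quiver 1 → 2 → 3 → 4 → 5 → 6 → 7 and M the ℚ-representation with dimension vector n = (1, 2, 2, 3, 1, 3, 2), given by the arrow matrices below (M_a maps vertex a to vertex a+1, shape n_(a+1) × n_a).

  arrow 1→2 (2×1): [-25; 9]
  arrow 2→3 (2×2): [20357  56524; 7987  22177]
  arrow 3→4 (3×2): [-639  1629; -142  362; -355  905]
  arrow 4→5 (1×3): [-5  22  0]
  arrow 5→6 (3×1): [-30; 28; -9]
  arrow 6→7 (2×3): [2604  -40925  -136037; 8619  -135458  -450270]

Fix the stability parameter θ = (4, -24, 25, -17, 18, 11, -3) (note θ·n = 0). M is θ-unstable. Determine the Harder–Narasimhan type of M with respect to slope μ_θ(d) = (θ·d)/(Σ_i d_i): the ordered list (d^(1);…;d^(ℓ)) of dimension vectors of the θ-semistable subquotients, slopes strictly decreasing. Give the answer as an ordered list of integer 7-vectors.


Via rank(M_{q-1}∘⋯∘M_p): M ≅ I[1,7], I[2,3], I[4,4]^2, I[6,6], I[6,7].
μ_θ-semistable layers: μ^(1)=25; μ^(2)=11; μ^(3)=26/3; μ^(4)=4; μ^(5)=-10; μ^(6)=-17; μ^(7)=-24

((0, 0, 1, 0, 0, 0, 0); (0, 0, 0, 0, 0, 1, 0); (0, 0, 0, 0, 1, 1, 1); (0, 0, 1, 1, 0, 1, 1); (1, 1, 0, 0, 0, 0, 0); (0, 0, 0, 2, 0, 0, 0); (0, 1, 0, 0, 0, 0, 0))
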